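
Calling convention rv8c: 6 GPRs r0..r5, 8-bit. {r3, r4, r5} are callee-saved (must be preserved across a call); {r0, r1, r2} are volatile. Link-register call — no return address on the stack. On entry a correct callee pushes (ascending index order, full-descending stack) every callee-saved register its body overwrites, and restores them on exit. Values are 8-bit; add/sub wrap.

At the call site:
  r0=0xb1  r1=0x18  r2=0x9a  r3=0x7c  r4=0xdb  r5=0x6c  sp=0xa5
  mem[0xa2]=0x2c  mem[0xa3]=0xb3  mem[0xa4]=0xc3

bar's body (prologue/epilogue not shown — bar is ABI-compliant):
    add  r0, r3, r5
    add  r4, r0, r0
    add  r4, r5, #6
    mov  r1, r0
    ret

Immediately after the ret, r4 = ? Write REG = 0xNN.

REG = 0xdb

prologue: push r4 → mem[0xa4]=0xdb, sp=0xa4
body[0] add  r0, r3, r5 → r0=0xe8
body[1] add  r4, r0, r0 → r4=0xd0
body[2] add  r4, r5, #6 → r4=0x72
body[3] mov  r1, r0 → r1=0xe8
epilogue: pop r4=0xdb, sp=0xa5
r4 is callee-saved → restored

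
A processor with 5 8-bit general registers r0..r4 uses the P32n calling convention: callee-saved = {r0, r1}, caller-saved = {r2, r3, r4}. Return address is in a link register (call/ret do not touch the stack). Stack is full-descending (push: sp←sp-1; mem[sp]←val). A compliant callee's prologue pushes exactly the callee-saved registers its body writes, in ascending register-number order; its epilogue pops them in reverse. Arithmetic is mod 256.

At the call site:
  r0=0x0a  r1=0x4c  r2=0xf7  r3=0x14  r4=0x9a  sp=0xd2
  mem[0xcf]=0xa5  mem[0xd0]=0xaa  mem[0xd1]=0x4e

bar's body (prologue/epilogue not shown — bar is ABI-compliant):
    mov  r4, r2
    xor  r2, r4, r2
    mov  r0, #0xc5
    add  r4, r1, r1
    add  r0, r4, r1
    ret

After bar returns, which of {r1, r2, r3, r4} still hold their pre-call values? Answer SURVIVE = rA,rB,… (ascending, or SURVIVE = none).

prologue: push r0 -> mem[0xd1]=0x0a, sp=0xd1
body[0] mov  r4, r2 -> r4=0xf7
body[1] xor  r2, r4, r2 -> r2=0x00
body[2] mov  r0, #0xc5 -> r0=0xc5
body[3] add  r4, r1, r1 -> r4=0x98
body[4] add  r0, r4, r1 -> r0=0xe4
epilogue: pop r0=0x0a, sp=0xd2
r1: callee-saved, written=False
r2: caller-saved, written=True
r3: caller-saved, written=False
r4: caller-saved, written=True

SURVIVE = r1,r3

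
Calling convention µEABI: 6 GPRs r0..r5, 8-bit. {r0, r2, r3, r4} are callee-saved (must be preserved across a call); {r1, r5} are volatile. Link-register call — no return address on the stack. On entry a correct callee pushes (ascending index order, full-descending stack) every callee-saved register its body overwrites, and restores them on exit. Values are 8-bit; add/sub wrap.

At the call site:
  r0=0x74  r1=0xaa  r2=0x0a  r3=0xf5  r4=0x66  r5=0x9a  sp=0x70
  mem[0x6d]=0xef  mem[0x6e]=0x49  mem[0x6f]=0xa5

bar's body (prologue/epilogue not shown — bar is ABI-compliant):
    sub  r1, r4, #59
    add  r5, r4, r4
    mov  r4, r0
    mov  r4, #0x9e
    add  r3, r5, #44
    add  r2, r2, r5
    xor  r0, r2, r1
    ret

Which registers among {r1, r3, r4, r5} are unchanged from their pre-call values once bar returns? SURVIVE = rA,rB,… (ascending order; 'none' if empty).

SURVIVE = r3,r4

prologue: push r0 -> mem[0x6f]=0x74, sp=0x6f
prologue: push r2 -> mem[0x6e]=0x0a, sp=0x6e
prologue: push r3 -> mem[0x6d]=0xf5, sp=0x6d
prologue: push r4 -> mem[0x6c]=0x66, sp=0x6c
body[0] sub  r1, r4, #59 -> r1=0x2b
body[1] add  r5, r4, r4 -> r5=0xcc
body[2] mov  r4, r0 -> r4=0x74
body[3] mov  r4, #0x9e -> r4=0x9e
body[4] add  r3, r5, #44 -> r3=0xf8
body[5] add  r2, r2, r5 -> r2=0xd6
body[6] xor  r0, r2, r1 -> r0=0xfd
epilogue: pop r4=0x66, sp=0x6d
epilogue: pop r3=0xf5, sp=0x6e
epilogue: pop r2=0x0a, sp=0x6f
epilogue: pop r0=0x74, sp=0x70
r1: caller-saved, written=True
r3: callee-saved, written=True
r4: callee-saved, written=True
r5: caller-saved, written=True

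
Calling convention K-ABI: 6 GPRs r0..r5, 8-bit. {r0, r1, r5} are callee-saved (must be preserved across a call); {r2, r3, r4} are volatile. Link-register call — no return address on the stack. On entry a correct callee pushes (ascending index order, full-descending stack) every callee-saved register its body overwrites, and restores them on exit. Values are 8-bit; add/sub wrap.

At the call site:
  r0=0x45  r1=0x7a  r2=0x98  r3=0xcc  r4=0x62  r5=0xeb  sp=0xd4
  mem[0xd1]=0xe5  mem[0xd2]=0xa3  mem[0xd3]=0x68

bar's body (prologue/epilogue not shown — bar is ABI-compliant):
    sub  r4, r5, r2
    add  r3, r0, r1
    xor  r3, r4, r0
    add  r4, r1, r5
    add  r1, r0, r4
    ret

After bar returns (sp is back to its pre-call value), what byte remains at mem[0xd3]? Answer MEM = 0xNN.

prologue: push r1 -> mem[0xd3]=0x7a, sp=0xd3
body[0] sub  r4, r5, r2 -> r4=0x53
body[1] add  r3, r0, r1 -> r3=0xbf
body[2] xor  r3, r4, r0 -> r3=0x16
body[3] add  r4, r1, r5 -> r4=0x65
body[4] add  r1, r0, r4 -> r1=0xaa
epilogue: pop r1=0x7a, sp=0xd4
prologue pushed ['r1'] at ['0xd3']

MEM = 0x7a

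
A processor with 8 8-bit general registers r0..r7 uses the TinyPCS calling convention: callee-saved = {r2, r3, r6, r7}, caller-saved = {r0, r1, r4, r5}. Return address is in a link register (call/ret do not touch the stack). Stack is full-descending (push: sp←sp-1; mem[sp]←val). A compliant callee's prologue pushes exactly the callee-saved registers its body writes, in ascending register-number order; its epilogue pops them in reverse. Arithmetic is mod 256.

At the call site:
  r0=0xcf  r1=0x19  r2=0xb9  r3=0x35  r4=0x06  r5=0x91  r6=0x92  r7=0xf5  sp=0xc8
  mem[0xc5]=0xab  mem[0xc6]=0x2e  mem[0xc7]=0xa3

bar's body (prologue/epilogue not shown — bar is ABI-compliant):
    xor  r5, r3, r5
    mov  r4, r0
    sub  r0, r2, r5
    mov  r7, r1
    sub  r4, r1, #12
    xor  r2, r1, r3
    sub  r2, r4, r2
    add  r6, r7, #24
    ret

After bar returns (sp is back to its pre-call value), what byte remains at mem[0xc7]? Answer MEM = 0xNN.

prologue: push r2 → mem[0xc7]=0xb9, sp=0xc7
prologue: push r6 → mem[0xc6]=0x92, sp=0xc6
prologue: push r7 → mem[0xc5]=0xf5, sp=0xc5
body[0] xor  r5, r3, r5 → r5=0xa4
body[1] mov  r4, r0 → r4=0xcf
body[2] sub  r0, r2, r5 → r0=0x15
body[3] mov  r7, r1 → r7=0x19
body[4] sub  r4, r1, #12 → r4=0x0d
body[5] xor  r2, r1, r3 → r2=0x2c
body[6] sub  r2, r4, r2 → r2=0xe1
body[7] add  r6, r7, #24 → r6=0x31
epilogue: pop r7=0xf5, sp=0xc6
epilogue: pop r6=0x92, sp=0xc7
epilogue: pop r2=0xb9, sp=0xc8
prologue pushed ['r2', 'r6', 'r7'] at ['0xc7', '0xc6', '0xc5']

MEM = 0xb9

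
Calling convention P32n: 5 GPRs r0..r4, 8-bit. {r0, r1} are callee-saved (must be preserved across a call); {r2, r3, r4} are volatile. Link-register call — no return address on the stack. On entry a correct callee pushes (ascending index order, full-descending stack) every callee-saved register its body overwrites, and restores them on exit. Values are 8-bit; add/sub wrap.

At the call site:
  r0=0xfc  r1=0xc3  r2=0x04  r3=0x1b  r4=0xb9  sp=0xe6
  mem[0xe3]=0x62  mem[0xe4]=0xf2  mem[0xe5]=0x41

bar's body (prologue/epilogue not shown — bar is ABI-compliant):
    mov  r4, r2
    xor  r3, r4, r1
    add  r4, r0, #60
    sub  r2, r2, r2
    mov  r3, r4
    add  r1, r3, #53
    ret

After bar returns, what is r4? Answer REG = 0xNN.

REG = 0x38

prologue: push r1 → mem[0xe5]=0xc3, sp=0xe5
body[0] mov  r4, r2 → r4=0x04
body[1] xor  r3, r4, r1 → r3=0xc7
body[2] add  r4, r0, #60 → r4=0x38
body[3] sub  r2, r2, r2 → r2=0x00
body[4] mov  r3, r4 → r3=0x38
body[5] add  r1, r3, #53 → r1=0x6d
epilogue: pop r1=0xc3, sp=0xe6
r4 is caller-saved → body value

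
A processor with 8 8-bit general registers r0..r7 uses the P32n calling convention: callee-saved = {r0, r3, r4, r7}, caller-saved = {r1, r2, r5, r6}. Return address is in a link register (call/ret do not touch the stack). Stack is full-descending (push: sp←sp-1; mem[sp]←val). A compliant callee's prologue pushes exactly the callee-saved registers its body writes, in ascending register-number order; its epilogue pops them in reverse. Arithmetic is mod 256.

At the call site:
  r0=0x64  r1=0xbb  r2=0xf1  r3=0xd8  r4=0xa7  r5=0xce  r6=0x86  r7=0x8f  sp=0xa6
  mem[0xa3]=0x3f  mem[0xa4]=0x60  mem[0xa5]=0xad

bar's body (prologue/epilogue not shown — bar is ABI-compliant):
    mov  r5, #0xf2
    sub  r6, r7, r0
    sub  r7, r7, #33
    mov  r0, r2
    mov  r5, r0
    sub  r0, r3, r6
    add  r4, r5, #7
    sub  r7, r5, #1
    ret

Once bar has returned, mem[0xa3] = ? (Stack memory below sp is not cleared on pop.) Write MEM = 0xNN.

prologue: push r0 → mem[0xa5]=0x64, sp=0xa5
prologue: push r4 → mem[0xa4]=0xa7, sp=0xa4
prologue: push r7 → mem[0xa3]=0x8f, sp=0xa3
body[0] mov  r5, #0xf2 → r5=0xf2
body[1] sub  r6, r7, r0 → r6=0x2b
body[2] sub  r7, r7, #33 → r7=0x6e
body[3] mov  r0, r2 → r0=0xf1
body[4] mov  r5, r0 → r5=0xf1
body[5] sub  r0, r3, r6 → r0=0xad
body[6] add  r4, r5, #7 → r4=0xf8
body[7] sub  r7, r5, #1 → r7=0xf0
epilogue: pop r7=0x8f, sp=0xa4
epilogue: pop r4=0xa7, sp=0xa5
epilogue: pop r0=0x64, sp=0xa6
prologue pushed ['r0', 'r4', 'r7'] at ['0xa5', '0xa4', '0xa3']

MEM = 0x8f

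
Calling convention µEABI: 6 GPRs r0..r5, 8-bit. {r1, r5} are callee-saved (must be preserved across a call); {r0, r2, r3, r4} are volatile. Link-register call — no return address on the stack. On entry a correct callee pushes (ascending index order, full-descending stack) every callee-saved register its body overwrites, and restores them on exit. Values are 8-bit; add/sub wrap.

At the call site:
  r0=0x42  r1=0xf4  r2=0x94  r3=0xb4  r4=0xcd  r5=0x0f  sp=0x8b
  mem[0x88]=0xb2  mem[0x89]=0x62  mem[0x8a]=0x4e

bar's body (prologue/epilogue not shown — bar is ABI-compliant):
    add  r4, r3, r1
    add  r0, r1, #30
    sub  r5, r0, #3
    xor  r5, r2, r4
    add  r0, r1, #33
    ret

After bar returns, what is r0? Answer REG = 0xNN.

prologue: push r5 → mem[0x8a]=0x0f, sp=0x8a
body[0] add  r4, r3, r1 → r4=0xa8
body[1] add  r0, r1, #30 → r0=0x12
body[2] sub  r5, r0, #3 → r5=0x0f
body[3] xor  r5, r2, r4 → r5=0x3c
body[4] add  r0, r1, #33 → r0=0x15
epilogue: pop r5=0x0f, sp=0x8b
r0 is caller-saved → body value

REG = 0x15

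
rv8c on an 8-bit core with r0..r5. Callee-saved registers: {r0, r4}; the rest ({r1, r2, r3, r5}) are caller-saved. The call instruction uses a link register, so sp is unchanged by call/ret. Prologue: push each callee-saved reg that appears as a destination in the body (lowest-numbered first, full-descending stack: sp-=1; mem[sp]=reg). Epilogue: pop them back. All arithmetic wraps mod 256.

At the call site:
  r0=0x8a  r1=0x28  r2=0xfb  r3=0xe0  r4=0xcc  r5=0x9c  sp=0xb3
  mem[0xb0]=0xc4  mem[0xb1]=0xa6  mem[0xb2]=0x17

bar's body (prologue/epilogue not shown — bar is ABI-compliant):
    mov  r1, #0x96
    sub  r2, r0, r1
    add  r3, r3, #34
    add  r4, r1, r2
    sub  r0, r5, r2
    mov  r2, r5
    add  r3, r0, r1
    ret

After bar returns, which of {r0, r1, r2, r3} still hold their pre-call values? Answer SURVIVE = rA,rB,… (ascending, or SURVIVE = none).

SURVIVE = r0

prologue: push r0 → mem[0xb2]=0x8a, sp=0xb2
prologue: push r4 → mem[0xb1]=0xcc, sp=0xb1
body[0] mov  r1, #0x96 → r1=0x96
body[1] sub  r2, r0, r1 → r2=0xf4
body[2] add  r3, r3, #34 → r3=0x02
body[3] add  r4, r1, r2 → r4=0x8a
body[4] sub  r0, r5, r2 → r0=0xa8
body[5] mov  r2, r5 → r2=0x9c
body[6] add  r3, r0, r1 → r3=0x3e
epilogue: pop r4=0xcc, sp=0xb2
epilogue: pop r0=0x8a, sp=0xb3
r0: callee-saved, written=True
r1: caller-saved, written=True
r2: caller-saved, written=True
r3: caller-saved, written=True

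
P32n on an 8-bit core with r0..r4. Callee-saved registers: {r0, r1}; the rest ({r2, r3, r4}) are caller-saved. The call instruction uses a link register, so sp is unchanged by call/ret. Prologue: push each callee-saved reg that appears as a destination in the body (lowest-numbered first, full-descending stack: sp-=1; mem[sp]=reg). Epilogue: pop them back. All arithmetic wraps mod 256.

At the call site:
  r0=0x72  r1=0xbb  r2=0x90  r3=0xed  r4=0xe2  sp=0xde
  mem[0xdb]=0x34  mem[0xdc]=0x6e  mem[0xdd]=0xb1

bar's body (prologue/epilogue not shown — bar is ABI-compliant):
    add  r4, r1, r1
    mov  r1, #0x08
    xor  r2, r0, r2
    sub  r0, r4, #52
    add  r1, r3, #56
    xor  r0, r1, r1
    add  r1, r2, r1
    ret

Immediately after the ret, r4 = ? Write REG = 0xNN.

REG = 0x76

prologue: push r0 → mem[0xdd]=0x72, sp=0xdd
prologue: push r1 → mem[0xdc]=0xbb, sp=0xdc
body[0] add  r4, r1, r1 → r4=0x76
body[1] mov  r1, #0x08 → r1=0x08
body[2] xor  r2, r0, r2 → r2=0xe2
body[3] sub  r0, r4, #52 → r0=0x42
body[4] add  r1, r3, #56 → r1=0x25
body[5] xor  r0, r1, r1 → r0=0x00
body[6] add  r1, r2, r1 → r1=0x07
epilogue: pop r1=0xbb, sp=0xdd
epilogue: pop r0=0x72, sp=0xde
r4 is caller-saved → body value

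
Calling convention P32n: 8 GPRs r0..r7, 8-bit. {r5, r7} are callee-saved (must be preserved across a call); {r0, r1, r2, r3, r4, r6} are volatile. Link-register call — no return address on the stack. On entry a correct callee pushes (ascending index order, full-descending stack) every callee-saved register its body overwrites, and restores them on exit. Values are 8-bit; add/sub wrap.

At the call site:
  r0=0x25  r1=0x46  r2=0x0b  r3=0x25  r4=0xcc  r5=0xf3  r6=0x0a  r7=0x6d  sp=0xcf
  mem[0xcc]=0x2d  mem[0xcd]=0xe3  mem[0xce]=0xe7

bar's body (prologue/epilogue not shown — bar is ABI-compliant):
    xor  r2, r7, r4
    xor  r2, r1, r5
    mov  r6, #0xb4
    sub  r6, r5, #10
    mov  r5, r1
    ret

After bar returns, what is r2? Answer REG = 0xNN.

prologue: push r5 → mem[0xce]=0xf3, sp=0xce
body[0] xor  r2, r7, r4 → r2=0xa1
body[1] xor  r2, r1, r5 → r2=0xb5
body[2] mov  r6, #0xb4 → r6=0xb4
body[3] sub  r6, r5, #10 → r6=0xe9
body[4] mov  r5, r1 → r5=0x46
epilogue: pop r5=0xf3, sp=0xcf
r2 is caller-saved → body value

REG = 0xb5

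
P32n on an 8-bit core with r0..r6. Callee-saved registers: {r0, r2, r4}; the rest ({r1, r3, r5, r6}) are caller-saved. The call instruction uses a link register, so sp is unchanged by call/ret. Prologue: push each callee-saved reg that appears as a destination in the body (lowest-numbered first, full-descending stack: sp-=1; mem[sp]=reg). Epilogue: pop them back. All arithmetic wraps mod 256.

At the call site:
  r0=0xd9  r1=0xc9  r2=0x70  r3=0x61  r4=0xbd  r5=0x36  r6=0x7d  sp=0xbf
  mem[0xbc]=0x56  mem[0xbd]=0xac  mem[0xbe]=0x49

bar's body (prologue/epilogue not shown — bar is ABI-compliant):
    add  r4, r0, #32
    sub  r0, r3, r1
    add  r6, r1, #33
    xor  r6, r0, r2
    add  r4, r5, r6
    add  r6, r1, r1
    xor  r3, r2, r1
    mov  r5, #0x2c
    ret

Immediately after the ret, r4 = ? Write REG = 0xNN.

prologue: push r0 -> mem[0xbe]=0xd9, sp=0xbe
prologue: push r4 -> mem[0xbd]=0xbd, sp=0xbd
body[0] add  r4, r0, #32 -> r4=0xf9
body[1] sub  r0, r3, r1 -> r0=0x98
body[2] add  r6, r1, #33 -> r6=0xea
body[3] xor  r6, r0, r2 -> r6=0xe8
body[4] add  r4, r5, r6 -> r4=0x1e
body[5] add  r6, r1, r1 -> r6=0x92
body[6] xor  r3, r2, r1 -> r3=0xb9
body[7] mov  r5, #0x2c -> r5=0x2c
epilogue: pop r4=0xbd, sp=0xbe
epilogue: pop r0=0xd9, sp=0xbf
r4 is callee-saved -> restored

REG = 0xbd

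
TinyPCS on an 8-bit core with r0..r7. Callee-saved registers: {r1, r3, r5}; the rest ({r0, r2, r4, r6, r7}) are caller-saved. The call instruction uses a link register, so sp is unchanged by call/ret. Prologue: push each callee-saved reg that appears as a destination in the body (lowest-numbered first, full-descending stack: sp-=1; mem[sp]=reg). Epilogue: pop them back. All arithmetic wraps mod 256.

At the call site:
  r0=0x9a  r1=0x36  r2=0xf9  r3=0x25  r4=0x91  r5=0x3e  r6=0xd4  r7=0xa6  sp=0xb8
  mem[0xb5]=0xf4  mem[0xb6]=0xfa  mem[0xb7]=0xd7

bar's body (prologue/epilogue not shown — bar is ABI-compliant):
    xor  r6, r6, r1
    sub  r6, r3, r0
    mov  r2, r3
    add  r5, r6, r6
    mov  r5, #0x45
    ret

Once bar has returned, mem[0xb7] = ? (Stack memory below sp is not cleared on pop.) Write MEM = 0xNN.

prologue: push r5 → mem[0xb7]=0x3e, sp=0xb7
body[0] xor  r6, r6, r1 → r6=0xe2
body[1] sub  r6, r3, r0 → r6=0x8b
body[2] mov  r2, r3 → r2=0x25
body[3] add  r5, r6, r6 → r5=0x16
body[4] mov  r5, #0x45 → r5=0x45
epilogue: pop r5=0x3e, sp=0xb8
prologue pushed ['r5'] at ['0xb7']

MEM = 0x3e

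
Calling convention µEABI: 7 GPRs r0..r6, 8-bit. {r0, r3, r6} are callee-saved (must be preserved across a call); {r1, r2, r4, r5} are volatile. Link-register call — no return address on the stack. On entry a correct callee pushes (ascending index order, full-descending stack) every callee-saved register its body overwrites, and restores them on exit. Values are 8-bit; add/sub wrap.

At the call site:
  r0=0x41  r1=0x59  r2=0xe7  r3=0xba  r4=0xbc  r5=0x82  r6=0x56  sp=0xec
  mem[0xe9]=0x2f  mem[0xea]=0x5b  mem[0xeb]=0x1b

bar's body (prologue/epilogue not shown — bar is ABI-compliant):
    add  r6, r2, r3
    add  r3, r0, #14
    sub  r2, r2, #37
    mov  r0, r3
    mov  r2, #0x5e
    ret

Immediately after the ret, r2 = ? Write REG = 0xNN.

REG = 0x5e

prologue: push r0 → mem[0xeb]=0x41, sp=0xeb
prologue: push r3 → mem[0xea]=0xba, sp=0xea
prologue: push r6 → mem[0xe9]=0x56, sp=0xe9
body[0] add  r6, r2, r3 → r6=0xa1
body[1] add  r3, r0, #14 → r3=0x4f
body[2] sub  r2, r2, #37 → r2=0xc2
body[3] mov  r0, r3 → r0=0x4f
body[4] mov  r2, #0x5e → r2=0x5e
epilogue: pop r6=0x56, sp=0xea
epilogue: pop r3=0xba, sp=0xeb
epilogue: pop r0=0x41, sp=0xec
r2 is caller-saved → body value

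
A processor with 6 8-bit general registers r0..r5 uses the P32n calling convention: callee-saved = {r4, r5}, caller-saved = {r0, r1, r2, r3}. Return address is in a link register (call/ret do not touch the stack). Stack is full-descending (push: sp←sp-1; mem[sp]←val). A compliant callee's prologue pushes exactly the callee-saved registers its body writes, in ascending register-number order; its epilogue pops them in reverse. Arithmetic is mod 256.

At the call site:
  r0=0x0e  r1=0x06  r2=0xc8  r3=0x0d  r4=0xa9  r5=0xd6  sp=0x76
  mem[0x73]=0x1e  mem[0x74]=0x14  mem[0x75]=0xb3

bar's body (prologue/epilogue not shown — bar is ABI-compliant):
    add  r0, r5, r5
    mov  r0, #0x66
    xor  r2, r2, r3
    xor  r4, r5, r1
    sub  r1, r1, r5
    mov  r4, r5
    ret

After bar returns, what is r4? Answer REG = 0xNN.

REG = 0xa9

prologue: push r4 -> mem[0x75]=0xa9, sp=0x75
body[0] add  r0, r5, r5 -> r0=0xac
body[1] mov  r0, #0x66 -> r0=0x66
body[2] xor  r2, r2, r3 -> r2=0xc5
body[3] xor  r4, r5, r1 -> r4=0xd0
body[4] sub  r1, r1, r5 -> r1=0x30
body[5] mov  r4, r5 -> r4=0xd6
epilogue: pop r4=0xa9, sp=0x76
r4 is callee-saved -> restored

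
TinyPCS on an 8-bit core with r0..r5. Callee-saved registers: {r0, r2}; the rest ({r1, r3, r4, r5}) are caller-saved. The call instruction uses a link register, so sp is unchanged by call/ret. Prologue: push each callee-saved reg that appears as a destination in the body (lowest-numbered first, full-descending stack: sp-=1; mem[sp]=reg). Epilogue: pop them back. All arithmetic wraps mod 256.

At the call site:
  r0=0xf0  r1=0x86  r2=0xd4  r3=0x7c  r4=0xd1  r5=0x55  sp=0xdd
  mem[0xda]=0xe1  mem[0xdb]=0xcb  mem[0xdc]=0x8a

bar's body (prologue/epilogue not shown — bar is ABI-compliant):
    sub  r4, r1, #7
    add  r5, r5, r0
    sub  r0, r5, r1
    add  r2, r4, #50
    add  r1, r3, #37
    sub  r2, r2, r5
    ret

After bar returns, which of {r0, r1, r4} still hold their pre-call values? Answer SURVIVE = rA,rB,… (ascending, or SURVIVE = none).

prologue: push r0 -> mem[0xdc]=0xf0, sp=0xdc
prologue: push r2 -> mem[0xdb]=0xd4, sp=0xdb
body[0] sub  r4, r1, #7 -> r4=0x7f
body[1] add  r5, r5, r0 -> r5=0x45
body[2] sub  r0, r5, r1 -> r0=0xbf
body[3] add  r2, r4, #50 -> r2=0xb1
body[4] add  r1, r3, #37 -> r1=0xa1
body[5] sub  r2, r2, r5 -> r2=0x6c
epilogue: pop r2=0xd4, sp=0xdc
epilogue: pop r0=0xf0, sp=0xdd
r0: callee-saved, written=True
r1: caller-saved, written=True
r4: caller-saved, written=True

SURVIVE = r0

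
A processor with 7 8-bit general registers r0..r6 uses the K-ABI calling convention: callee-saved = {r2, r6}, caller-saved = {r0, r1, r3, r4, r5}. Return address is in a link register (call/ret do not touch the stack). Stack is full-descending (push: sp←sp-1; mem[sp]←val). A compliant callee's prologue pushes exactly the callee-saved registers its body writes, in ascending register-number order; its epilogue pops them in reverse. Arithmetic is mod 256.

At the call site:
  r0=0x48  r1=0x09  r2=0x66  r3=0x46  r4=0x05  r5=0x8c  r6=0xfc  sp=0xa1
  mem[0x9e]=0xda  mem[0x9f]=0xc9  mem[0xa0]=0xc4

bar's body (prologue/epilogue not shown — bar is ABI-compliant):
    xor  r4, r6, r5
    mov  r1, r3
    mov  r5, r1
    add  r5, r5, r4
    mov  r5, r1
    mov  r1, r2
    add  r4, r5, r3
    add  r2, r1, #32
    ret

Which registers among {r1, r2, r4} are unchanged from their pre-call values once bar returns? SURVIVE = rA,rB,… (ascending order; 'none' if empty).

SURVIVE = r2

prologue: push r2 → mem[0xa0]=0x66, sp=0xa0
body[0] xor  r4, r6, r5 → r4=0x70
body[1] mov  r1, r3 → r1=0x46
body[2] mov  r5, r1 → r5=0x46
body[3] add  r5, r5, r4 → r5=0xb6
body[4] mov  r5, r1 → r5=0x46
body[5] mov  r1, r2 → r1=0x66
body[6] add  r4, r5, r3 → r4=0x8c
body[7] add  r2, r1, #32 → r2=0x86
epilogue: pop r2=0x66, sp=0xa1
r1: caller-saved, written=True
r2: callee-saved, written=True
r4: caller-saved, written=True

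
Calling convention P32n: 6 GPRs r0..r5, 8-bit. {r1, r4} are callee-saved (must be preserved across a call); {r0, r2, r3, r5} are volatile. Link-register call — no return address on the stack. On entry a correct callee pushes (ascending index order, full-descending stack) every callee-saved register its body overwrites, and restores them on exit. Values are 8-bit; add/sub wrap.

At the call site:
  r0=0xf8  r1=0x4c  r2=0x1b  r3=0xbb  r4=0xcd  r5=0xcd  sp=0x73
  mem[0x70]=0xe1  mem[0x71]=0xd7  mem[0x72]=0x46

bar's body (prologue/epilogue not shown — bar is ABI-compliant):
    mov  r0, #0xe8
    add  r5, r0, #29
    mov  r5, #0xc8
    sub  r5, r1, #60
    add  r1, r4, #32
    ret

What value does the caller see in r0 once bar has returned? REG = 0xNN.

REG = 0xe8

prologue: push r1 → mem[0x72]=0x4c, sp=0x72
body[0] mov  r0, #0xe8 → r0=0xe8
body[1] add  r5, r0, #29 → r5=0x05
body[2] mov  r5, #0xc8 → r5=0xc8
body[3] sub  r5, r1, #60 → r5=0x10
body[4] add  r1, r4, #32 → r1=0xed
epilogue: pop r1=0x4c, sp=0x73
r0 is caller-saved → body value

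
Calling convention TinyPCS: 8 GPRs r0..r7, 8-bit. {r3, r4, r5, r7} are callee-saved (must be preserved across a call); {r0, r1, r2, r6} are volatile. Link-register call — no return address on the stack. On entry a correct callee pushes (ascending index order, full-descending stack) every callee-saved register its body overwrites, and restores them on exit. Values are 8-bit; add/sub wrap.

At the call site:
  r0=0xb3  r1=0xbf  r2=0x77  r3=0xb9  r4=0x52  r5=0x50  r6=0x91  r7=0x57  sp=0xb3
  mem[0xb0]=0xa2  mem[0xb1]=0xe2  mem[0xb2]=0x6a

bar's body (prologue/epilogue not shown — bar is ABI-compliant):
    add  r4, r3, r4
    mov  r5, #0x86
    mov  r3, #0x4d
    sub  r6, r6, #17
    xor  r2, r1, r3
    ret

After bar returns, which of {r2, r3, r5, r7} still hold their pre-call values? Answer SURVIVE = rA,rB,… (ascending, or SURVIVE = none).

prologue: push r3 -> mem[0xb2]=0xb9, sp=0xb2
prologue: push r4 -> mem[0xb1]=0x52, sp=0xb1
prologue: push r5 -> mem[0xb0]=0x50, sp=0xb0
body[0] add  r4, r3, r4 -> r4=0x0b
body[1] mov  r5, #0x86 -> r5=0x86
body[2] mov  r3, #0x4d -> r3=0x4d
body[3] sub  r6, r6, #17 -> r6=0x80
body[4] xor  r2, r1, r3 -> r2=0xf2
epilogue: pop r5=0x50, sp=0xb1
epilogue: pop r4=0x52, sp=0xb2
epilogue: pop r3=0xb9, sp=0xb3
r2: caller-saved, written=True
r3: callee-saved, written=True
r5: callee-saved, written=True
r7: callee-saved, written=False

SURVIVE = r3,r5,r7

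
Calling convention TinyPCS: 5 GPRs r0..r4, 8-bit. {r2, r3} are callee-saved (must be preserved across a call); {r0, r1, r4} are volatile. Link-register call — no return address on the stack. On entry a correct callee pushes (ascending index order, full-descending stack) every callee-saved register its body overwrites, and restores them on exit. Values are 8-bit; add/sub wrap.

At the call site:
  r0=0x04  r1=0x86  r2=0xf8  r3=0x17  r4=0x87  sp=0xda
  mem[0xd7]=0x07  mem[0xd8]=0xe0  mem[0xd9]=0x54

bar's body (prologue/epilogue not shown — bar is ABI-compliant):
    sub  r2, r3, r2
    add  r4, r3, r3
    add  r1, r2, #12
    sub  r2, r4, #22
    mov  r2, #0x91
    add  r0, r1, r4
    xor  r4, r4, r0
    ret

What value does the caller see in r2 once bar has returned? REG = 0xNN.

prologue: push r2 → mem[0xd9]=0xf8, sp=0xd9
body[0] sub  r2, r3, r2 → r2=0x1f
body[1] add  r4, r3, r3 → r4=0x2e
body[2] add  r1, r2, #12 → r1=0x2b
body[3] sub  r2, r4, #22 → r2=0x18
body[4] mov  r2, #0x91 → r2=0x91
body[5] add  r0, r1, r4 → r0=0x59
body[6] xor  r4, r4, r0 → r4=0x77
epilogue: pop r2=0xf8, sp=0xda
r2 is callee-saved → restored

REG = 0xf8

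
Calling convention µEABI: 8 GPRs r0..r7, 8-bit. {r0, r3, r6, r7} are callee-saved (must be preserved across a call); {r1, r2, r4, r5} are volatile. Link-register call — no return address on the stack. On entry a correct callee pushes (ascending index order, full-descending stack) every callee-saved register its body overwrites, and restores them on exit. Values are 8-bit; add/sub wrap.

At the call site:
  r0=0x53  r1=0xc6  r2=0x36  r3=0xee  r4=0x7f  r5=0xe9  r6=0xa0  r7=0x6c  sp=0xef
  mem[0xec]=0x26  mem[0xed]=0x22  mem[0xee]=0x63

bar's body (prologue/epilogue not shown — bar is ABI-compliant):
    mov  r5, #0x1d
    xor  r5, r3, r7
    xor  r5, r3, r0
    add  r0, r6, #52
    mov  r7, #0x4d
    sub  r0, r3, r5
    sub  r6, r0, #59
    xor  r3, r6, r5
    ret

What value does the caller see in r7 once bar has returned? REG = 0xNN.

REG = 0x6c

prologue: push r0 -> mem[0xee]=0x53, sp=0xee
prologue: push r3 -> mem[0xed]=0xee, sp=0xed
prologue: push r6 -> mem[0xec]=0xa0, sp=0xec
prologue: push r7 -> mem[0xeb]=0x6c, sp=0xeb
body[0] mov  r5, #0x1d -> r5=0x1d
body[1] xor  r5, r3, r7 -> r5=0x82
body[2] xor  r5, r3, r0 -> r5=0xbd
body[3] add  r0, r6, #52 -> r0=0xd4
body[4] mov  r7, #0x4d -> r7=0x4d
body[5] sub  r0, r3, r5 -> r0=0x31
body[6] sub  r6, r0, #59 -> r6=0xf6
body[7] xor  r3, r6, r5 -> r3=0x4b
epilogue: pop r7=0x6c, sp=0xec
epilogue: pop r6=0xa0, sp=0xed
epilogue: pop r3=0xee, sp=0xee
epilogue: pop r0=0x53, sp=0xef
r7 is callee-saved -> restored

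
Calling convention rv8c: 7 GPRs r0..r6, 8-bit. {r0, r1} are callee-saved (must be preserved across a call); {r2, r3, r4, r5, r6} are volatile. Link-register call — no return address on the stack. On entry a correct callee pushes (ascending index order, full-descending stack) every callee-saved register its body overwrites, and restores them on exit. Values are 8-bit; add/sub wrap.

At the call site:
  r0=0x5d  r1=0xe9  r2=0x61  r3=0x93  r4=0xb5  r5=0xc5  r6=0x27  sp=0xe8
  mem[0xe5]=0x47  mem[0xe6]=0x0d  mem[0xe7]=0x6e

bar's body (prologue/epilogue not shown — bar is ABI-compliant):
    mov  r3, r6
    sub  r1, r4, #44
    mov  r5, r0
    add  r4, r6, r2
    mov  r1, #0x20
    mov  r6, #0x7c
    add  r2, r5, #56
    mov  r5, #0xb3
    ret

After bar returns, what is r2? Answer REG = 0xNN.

prologue: push r1 -> mem[0xe7]=0xe9, sp=0xe7
body[0] mov  r3, r6 -> r3=0x27
body[1] sub  r1, r4, #44 -> r1=0x89
body[2] mov  r5, r0 -> r5=0x5d
body[3] add  r4, r6, r2 -> r4=0x88
body[4] mov  r1, #0x20 -> r1=0x20
body[5] mov  r6, #0x7c -> r6=0x7c
body[6] add  r2, r5, #56 -> r2=0x95
body[7] mov  r5, #0xb3 -> r5=0xb3
epilogue: pop r1=0xe9, sp=0xe8
r2 is caller-saved -> body value

REG = 0x95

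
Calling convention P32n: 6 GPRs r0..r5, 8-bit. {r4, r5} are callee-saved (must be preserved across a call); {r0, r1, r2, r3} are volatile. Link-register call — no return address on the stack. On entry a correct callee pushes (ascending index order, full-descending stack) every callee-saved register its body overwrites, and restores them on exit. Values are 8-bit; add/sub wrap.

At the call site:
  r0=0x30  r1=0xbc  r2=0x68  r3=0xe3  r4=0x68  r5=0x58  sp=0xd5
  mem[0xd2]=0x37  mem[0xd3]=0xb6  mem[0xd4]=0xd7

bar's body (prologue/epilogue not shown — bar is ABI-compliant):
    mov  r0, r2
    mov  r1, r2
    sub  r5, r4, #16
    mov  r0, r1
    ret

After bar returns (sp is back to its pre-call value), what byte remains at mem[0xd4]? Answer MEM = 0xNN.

MEM = 0x58

prologue: push r5 → mem[0xd4]=0x58, sp=0xd4
body[0] mov  r0, r2 → r0=0x68
body[1] mov  r1, r2 → r1=0x68
body[2] sub  r5, r4, #16 → r5=0x58
body[3] mov  r0, r1 → r0=0x68
epilogue: pop r5=0x58, sp=0xd5
prologue pushed ['r5'] at ['0xd4']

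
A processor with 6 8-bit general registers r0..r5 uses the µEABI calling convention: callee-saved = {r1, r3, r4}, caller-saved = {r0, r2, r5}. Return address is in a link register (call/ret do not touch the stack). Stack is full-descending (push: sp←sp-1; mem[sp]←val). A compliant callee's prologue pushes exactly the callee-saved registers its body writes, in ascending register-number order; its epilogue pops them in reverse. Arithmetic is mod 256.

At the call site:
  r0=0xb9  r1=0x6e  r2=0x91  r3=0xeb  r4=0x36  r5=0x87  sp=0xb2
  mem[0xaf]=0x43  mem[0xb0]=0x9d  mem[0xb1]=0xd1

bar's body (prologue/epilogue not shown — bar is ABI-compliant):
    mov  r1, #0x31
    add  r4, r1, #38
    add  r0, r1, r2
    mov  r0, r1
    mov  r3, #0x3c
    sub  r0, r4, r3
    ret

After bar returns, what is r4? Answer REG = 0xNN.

prologue: push r1 -> mem[0xb1]=0x6e, sp=0xb1
prologue: push r3 -> mem[0xb0]=0xeb, sp=0xb0
prologue: push r4 -> mem[0xaf]=0x36, sp=0xaf
body[0] mov  r1, #0x31 -> r1=0x31
body[1] add  r4, r1, #38 -> r4=0x57
body[2] add  r0, r1, r2 -> r0=0xc2
body[3] mov  r0, r1 -> r0=0x31
body[4] mov  r3, #0x3c -> r3=0x3c
body[5] sub  r0, r4, r3 -> r0=0x1b
epilogue: pop r4=0x36, sp=0xb0
epilogue: pop r3=0xeb, sp=0xb1
epilogue: pop r1=0x6e, sp=0xb2
r4 is callee-saved -> restored

REG = 0x36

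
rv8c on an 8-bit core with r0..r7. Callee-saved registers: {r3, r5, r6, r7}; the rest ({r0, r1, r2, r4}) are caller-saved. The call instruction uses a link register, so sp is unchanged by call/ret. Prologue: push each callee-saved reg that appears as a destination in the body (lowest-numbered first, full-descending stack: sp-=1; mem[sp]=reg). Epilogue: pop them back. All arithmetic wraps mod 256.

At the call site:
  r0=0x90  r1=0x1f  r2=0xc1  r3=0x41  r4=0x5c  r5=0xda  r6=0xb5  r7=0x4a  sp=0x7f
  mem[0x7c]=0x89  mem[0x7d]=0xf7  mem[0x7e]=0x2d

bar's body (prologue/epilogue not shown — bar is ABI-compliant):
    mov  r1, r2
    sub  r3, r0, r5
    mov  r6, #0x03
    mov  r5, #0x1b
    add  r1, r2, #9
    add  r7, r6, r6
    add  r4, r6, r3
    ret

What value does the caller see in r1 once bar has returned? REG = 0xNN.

REG = 0xca

prologue: push r3 -> mem[0x7e]=0x41, sp=0x7e
prologue: push r5 -> mem[0x7d]=0xda, sp=0x7d
prologue: push r6 -> mem[0x7c]=0xb5, sp=0x7c
prologue: push r7 -> mem[0x7b]=0x4a, sp=0x7b
body[0] mov  r1, r2 -> r1=0xc1
body[1] sub  r3, r0, r5 -> r3=0xb6
body[2] mov  r6, #0x03 -> r6=0x03
body[3] mov  r5, #0x1b -> r5=0x1b
body[4] add  r1, r2, #9 -> r1=0xca
body[5] add  r7, r6, r6 -> r7=0x06
body[6] add  r4, r6, r3 -> r4=0xb9
epilogue: pop r7=0x4a, sp=0x7c
epilogue: pop r6=0xb5, sp=0x7d
epilogue: pop r5=0xda, sp=0x7e
epilogue: pop r3=0x41, sp=0x7f
r1 is caller-saved -> body value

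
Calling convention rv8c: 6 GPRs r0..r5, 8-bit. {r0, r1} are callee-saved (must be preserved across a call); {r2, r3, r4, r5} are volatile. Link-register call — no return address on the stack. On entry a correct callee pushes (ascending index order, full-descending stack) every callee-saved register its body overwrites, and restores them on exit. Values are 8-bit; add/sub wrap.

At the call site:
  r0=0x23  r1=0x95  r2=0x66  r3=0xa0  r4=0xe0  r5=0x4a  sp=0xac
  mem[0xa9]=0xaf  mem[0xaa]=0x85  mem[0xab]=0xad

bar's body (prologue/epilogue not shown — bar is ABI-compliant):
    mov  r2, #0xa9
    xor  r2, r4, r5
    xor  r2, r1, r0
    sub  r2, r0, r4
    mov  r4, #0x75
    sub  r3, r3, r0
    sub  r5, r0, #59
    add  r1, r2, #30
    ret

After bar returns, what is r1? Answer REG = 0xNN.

REG = 0x95

prologue: push r1 -> mem[0xab]=0x95, sp=0xab
body[0] mov  r2, #0xa9 -> r2=0xa9
body[1] xor  r2, r4, r5 -> r2=0xaa
body[2] xor  r2, r1, r0 -> r2=0xb6
body[3] sub  r2, r0, r4 -> r2=0x43
body[4] mov  r4, #0x75 -> r4=0x75
body[5] sub  r3, r3, r0 -> r3=0x7d
body[6] sub  r5, r0, #59 -> r5=0xe8
body[7] add  r1, r2, #30 -> r1=0x61
epilogue: pop r1=0x95, sp=0xac
r1 is callee-saved -> restored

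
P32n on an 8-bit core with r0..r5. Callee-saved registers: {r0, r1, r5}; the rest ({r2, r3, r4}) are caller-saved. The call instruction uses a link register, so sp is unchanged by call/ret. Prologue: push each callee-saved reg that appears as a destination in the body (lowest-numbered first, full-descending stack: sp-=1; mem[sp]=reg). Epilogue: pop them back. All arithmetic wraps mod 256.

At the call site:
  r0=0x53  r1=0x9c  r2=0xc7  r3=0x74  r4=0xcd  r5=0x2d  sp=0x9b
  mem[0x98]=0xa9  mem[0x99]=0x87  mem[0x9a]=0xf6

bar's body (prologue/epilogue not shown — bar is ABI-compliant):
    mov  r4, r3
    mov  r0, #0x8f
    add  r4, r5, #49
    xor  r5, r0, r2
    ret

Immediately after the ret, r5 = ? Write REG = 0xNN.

prologue: push r0 → mem[0x9a]=0x53, sp=0x9a
prologue: push r5 → mem[0x99]=0x2d, sp=0x99
body[0] mov  r4, r3 → r4=0x74
body[1] mov  r0, #0x8f → r0=0x8f
body[2] add  r4, r5, #49 → r4=0x5e
body[3] xor  r5, r0, r2 → r5=0x48
epilogue: pop r5=0x2d, sp=0x9a
epilogue: pop r0=0x53, sp=0x9b
r5 is callee-saved → restored

REG = 0x2d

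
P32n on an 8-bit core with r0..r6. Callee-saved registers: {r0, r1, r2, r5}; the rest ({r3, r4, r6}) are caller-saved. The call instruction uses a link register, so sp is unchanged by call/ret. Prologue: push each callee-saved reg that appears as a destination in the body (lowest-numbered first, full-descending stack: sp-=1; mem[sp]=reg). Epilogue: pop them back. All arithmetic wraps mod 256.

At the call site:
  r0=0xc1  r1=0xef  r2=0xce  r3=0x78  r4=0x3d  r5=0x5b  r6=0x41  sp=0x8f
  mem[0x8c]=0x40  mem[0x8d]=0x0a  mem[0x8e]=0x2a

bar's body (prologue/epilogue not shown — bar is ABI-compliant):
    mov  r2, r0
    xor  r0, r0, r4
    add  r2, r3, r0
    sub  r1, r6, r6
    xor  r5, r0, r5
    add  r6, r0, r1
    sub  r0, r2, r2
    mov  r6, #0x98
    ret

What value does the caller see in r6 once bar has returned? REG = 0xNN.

prologue: push r0 -> mem[0x8e]=0xc1, sp=0x8e
prologue: push r1 -> mem[0x8d]=0xef, sp=0x8d
prologue: push r2 -> mem[0x8c]=0xce, sp=0x8c
prologue: push r5 -> mem[0x8b]=0x5b, sp=0x8b
body[0] mov  r2, r0 -> r2=0xc1
body[1] xor  r0, r0, r4 -> r0=0xfc
body[2] add  r2, r3, r0 -> r2=0x74
body[3] sub  r1, r6, r6 -> r1=0x00
body[4] xor  r5, r0, r5 -> r5=0xa7
body[5] add  r6, r0, r1 -> r6=0xfc
body[6] sub  r0, r2, r2 -> r0=0x00
body[7] mov  r6, #0x98 -> r6=0x98
epilogue: pop r5=0x5b, sp=0x8c
epilogue: pop r2=0xce, sp=0x8d
epilogue: pop r1=0xef, sp=0x8e
epilogue: pop r0=0xc1, sp=0x8f
r6 is caller-saved -> body value

REG = 0x98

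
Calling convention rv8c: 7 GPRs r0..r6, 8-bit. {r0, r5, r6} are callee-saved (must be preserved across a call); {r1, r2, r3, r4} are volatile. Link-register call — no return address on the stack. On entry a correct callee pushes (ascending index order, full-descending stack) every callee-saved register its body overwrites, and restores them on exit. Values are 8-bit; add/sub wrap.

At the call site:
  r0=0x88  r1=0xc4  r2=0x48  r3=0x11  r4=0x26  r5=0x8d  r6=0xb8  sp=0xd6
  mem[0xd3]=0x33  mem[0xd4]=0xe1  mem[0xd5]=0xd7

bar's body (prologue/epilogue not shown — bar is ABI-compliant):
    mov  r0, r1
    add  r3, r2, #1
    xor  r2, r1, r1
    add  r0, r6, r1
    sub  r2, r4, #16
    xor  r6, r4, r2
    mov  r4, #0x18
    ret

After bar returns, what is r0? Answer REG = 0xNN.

prologue: push r0 → mem[0xd5]=0x88, sp=0xd5
prologue: push r6 → mem[0xd4]=0xb8, sp=0xd4
body[0] mov  r0, r1 → r0=0xc4
body[1] add  r3, r2, #1 → r3=0x49
body[2] xor  r2, r1, r1 → r2=0x00
body[3] add  r0, r6, r1 → r0=0x7c
body[4] sub  r2, r4, #16 → r2=0x16
body[5] xor  r6, r4, r2 → r6=0x30
body[6] mov  r4, #0x18 → r4=0x18
epilogue: pop r6=0xb8, sp=0xd5
epilogue: pop r0=0x88, sp=0xd6
r0 is callee-saved → restored

REG = 0x88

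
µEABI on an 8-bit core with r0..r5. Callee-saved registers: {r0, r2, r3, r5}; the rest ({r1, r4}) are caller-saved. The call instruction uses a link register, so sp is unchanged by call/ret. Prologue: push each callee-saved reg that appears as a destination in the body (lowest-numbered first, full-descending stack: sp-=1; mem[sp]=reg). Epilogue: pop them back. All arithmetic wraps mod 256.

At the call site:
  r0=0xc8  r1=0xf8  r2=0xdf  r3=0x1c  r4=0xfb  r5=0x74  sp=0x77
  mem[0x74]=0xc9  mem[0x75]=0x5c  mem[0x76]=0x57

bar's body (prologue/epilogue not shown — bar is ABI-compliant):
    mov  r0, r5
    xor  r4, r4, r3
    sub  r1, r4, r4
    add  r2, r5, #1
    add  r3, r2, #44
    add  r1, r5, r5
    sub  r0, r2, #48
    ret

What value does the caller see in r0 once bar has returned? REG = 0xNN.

prologue: push r0 -> mem[0x76]=0xc8, sp=0x76
prologue: push r2 -> mem[0x75]=0xdf, sp=0x75
prologue: push r3 -> mem[0x74]=0x1c, sp=0x74
body[0] mov  r0, r5 -> r0=0x74
body[1] xor  r4, r4, r3 -> r4=0xe7
body[2] sub  r1, r4, r4 -> r1=0x00
body[3] add  r2, r5, #1 -> r2=0x75
body[4] add  r3, r2, #44 -> r3=0xa1
body[5] add  r1, r5, r5 -> r1=0xe8
body[6] sub  r0, r2, #48 -> r0=0x45
epilogue: pop r3=0x1c, sp=0x75
epilogue: pop r2=0xdf, sp=0x76
epilogue: pop r0=0xc8, sp=0x77
r0 is callee-saved -> restored

REG = 0xc8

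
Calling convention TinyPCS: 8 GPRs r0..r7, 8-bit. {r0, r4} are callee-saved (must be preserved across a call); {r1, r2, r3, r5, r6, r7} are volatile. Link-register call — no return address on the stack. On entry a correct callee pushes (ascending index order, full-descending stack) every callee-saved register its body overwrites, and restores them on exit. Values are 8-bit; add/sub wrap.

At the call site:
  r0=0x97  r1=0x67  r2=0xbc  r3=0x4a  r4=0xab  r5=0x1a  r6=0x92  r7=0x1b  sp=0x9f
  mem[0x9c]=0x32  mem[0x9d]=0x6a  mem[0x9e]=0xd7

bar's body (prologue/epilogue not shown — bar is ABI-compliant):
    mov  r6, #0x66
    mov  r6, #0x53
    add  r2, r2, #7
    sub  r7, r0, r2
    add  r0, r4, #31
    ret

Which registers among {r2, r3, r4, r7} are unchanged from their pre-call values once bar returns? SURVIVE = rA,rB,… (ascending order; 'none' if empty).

prologue: push r0 -> mem[0x9e]=0x97, sp=0x9e
body[0] mov  r6, #0x66 -> r6=0x66
body[1] mov  r6, #0x53 -> r6=0x53
body[2] add  r2, r2, #7 -> r2=0xc3
body[3] sub  r7, r0, r2 -> r7=0xd4
body[4] add  r0, r4, #31 -> r0=0xca
epilogue: pop r0=0x97, sp=0x9f
r2: caller-saved, written=True
r3: caller-saved, written=False
r4: callee-saved, written=False
r7: caller-saved, written=True

SURVIVE = r3,r4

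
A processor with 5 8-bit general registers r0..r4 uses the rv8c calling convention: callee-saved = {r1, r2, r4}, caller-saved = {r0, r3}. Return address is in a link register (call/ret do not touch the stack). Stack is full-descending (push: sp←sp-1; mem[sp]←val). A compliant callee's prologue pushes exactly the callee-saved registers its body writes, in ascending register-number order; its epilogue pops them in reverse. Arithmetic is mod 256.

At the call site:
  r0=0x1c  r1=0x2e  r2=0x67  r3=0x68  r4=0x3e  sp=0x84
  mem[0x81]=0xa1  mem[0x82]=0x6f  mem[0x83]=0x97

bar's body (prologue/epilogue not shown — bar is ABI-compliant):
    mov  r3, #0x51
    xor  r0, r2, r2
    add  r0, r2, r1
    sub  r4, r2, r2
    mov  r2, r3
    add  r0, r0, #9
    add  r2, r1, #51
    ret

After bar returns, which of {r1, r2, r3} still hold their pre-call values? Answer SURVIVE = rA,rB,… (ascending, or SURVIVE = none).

SURVIVE = r1,r2

prologue: push r2 -> mem[0x83]=0x67, sp=0x83
prologue: push r4 -> mem[0x82]=0x3e, sp=0x82
body[0] mov  r3, #0x51 -> r3=0x51
body[1] xor  r0, r2, r2 -> r0=0x00
body[2] add  r0, r2, r1 -> r0=0x95
body[3] sub  r4, r2, r2 -> r4=0x00
body[4] mov  r2, r3 -> r2=0x51
body[5] add  r0, r0, #9 -> r0=0x9e
body[6] add  r2, r1, #51 -> r2=0x61
epilogue: pop r4=0x3e, sp=0x83
epilogue: pop r2=0x67, sp=0x84
r1: callee-saved, written=False
r2: callee-saved, written=True
r3: caller-saved, written=True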